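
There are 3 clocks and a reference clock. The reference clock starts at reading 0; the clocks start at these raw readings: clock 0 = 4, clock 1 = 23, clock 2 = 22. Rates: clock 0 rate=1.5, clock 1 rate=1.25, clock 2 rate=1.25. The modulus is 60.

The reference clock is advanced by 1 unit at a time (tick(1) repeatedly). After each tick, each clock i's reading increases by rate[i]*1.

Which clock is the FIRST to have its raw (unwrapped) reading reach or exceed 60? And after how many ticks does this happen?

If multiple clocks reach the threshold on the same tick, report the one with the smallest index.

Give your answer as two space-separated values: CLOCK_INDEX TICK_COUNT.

clock 0: start=4, rate=1.5, needs 60-4 = 56; ticks = ceil(56/1.5) = ceil(37.3333) = 38; reading at tick 38 = 4 + 1.5*38 = 61.0000
clock 1: start=23, rate=1.25, needs 60-23 = 37; ticks = ceil(37/1.25) = ceil(29.6000) = 30; reading at tick 30 = 23 + 1.25*30 = 60.5000
clock 2: start=22, rate=1.25, needs 60-22 = 38; ticks = ceil(38/1.25) = ceil(30.4000) = 31; reading at tick 31 = 22 + 1.25*31 = 60.7500
Minimum tick count = 30; winners = [1]; smallest index = 1

Answer: 1 30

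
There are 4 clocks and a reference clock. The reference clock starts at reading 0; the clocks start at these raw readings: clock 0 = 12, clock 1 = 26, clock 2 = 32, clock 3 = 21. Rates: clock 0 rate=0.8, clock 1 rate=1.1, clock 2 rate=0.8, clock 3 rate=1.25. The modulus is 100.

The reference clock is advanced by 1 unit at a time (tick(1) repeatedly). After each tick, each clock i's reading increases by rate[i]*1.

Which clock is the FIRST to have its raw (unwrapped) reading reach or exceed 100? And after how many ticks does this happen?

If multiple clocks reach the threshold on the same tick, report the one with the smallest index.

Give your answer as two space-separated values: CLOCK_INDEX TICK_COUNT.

clock 0: start=12, rate=0.8, needs 100-12 = 88; ticks = ceil(88/0.8) = ceil(110.0000) = 110; reading at tick 110 = 12 + 0.8*110 = 100.0000
clock 1: start=26, rate=1.1, needs 100-26 = 74; ticks = ceil(74/1.1) = ceil(67.2727) = 68; reading at tick 68 = 26 + 1.1*68 = 100.8000
clock 2: start=32, rate=0.8, needs 100-32 = 68; ticks = ceil(68/0.8) = ceil(85.0000) = 85; reading at tick 85 = 32 + 0.8*85 = 100.0000
clock 3: start=21, rate=1.25, needs 100-21 = 79; ticks = ceil(79/1.25) = ceil(63.2000) = 64; reading at tick 64 = 21 + 1.25*64 = 101.0000
Minimum tick count = 64; winners = [3]; smallest index = 3

Answer: 3 64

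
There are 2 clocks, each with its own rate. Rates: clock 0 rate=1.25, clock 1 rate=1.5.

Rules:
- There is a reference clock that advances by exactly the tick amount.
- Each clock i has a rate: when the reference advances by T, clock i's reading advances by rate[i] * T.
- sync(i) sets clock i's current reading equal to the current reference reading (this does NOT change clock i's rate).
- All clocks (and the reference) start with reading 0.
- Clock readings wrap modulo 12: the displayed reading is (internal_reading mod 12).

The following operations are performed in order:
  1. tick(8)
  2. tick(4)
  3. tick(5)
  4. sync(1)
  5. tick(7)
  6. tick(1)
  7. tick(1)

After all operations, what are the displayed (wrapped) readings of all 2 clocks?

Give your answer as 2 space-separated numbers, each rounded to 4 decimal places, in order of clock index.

Answer: 8.5000 6.5000

Derivation:
After op 1 tick(8): ref=8.0000 raw=[10.0000 12.0000]
After op 2 tick(4): ref=12.0000 raw=[15.0000 18.0000]
After op 3 tick(5): ref=17.0000 raw=[21.2500 25.5000]
After op 4 sync(1): ref=17.0000 raw=[21.2500 17.0000]
After op 5 tick(7): ref=24.0000 raw=[30.0000 27.5000]
After op 6 tick(1): ref=25.0000 raw=[31.2500 29.0000]
After op 7 tick(1): ref=26.0000 raw=[32.5000 30.5000]
Wrap final raw readings (mod 12): 32.5000 mod 12 = 8.5000; 30.5000 mod 12 = 6.5000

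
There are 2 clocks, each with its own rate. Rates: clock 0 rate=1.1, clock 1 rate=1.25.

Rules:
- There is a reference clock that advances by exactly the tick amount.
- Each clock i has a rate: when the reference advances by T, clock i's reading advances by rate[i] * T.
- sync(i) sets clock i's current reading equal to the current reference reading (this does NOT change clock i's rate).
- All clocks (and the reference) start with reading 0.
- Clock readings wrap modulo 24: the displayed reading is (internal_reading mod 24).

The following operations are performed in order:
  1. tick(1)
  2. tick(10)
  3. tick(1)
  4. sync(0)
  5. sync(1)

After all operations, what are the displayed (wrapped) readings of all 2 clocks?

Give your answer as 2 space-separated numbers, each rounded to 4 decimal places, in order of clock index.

After op 1 tick(1): ref=1.0000 raw=[1.1000 1.2500]
After op 2 tick(10): ref=11.0000 raw=[12.1000 13.7500]
After op 3 tick(1): ref=12.0000 raw=[13.2000 15.0000]
After op 4 sync(0): ref=12.0000 raw=[12.0000 15.0000]
After op 5 sync(1): ref=12.0000 raw=[12.0000 12.0000]
Wrap final raw readings (mod 24): 12.0000 mod 24 = 12.0000; 12.0000 mod 24 = 12.0000

Answer: 12.0000 12.0000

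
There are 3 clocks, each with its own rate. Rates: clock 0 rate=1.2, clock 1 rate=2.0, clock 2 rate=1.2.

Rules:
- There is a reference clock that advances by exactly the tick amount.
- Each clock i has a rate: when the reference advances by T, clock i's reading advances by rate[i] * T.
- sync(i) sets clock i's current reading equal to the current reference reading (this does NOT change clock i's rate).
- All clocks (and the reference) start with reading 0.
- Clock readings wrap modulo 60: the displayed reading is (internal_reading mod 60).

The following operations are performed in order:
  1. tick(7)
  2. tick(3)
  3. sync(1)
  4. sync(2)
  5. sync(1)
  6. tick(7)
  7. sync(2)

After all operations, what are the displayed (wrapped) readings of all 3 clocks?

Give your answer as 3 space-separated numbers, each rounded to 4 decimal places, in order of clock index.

Answer: 20.4000 24.0000 17.0000

Derivation:
After op 1 tick(7): ref=7.0000 raw=[8.4000 14.0000 8.4000]
After op 2 tick(3): ref=10.0000 raw=[12.0000 20.0000 12.0000]
After op 3 sync(1): ref=10.0000 raw=[12.0000 10.0000 12.0000]
After op 4 sync(2): ref=10.0000 raw=[12.0000 10.0000 10.0000]
After op 5 sync(1): ref=10.0000 raw=[12.0000 10.0000 10.0000]
After op 6 tick(7): ref=17.0000 raw=[20.4000 24.0000 18.4000]
After op 7 sync(2): ref=17.0000 raw=[20.4000 24.0000 17.0000]
Wrap final raw readings (mod 60): 20.4000 mod 60 = 20.4000; 24.0000 mod 60 = 24.0000; 17.0000 mod 60 = 17.0000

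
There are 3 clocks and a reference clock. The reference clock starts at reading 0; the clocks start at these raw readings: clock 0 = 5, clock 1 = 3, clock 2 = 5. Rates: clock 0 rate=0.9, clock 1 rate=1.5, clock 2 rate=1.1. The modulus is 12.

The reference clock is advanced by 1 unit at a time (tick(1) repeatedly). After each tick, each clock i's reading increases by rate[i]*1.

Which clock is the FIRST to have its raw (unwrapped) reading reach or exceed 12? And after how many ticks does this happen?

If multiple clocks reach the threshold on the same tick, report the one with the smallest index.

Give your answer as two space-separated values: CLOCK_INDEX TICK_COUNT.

clock 0: start=5, rate=0.9, needs 12-5 = 7; ticks = ceil(7/0.9) = ceil(7.7778) = 8; reading at tick 8 = 5 + 0.9*8 = 12.2000
clock 1: start=3, rate=1.5, needs 12-3 = 9; ticks = ceil(9/1.5) = ceil(6.0000) = 6; reading at tick 6 = 3 + 1.5*6 = 12.0000
clock 2: start=5, rate=1.1, needs 12-5 = 7; ticks = ceil(7/1.1) = ceil(6.3636) = 7; reading at tick 7 = 5 + 1.1*7 = 12.7000
Minimum tick count = 6; winners = [1]; smallest index = 1

Answer: 1 6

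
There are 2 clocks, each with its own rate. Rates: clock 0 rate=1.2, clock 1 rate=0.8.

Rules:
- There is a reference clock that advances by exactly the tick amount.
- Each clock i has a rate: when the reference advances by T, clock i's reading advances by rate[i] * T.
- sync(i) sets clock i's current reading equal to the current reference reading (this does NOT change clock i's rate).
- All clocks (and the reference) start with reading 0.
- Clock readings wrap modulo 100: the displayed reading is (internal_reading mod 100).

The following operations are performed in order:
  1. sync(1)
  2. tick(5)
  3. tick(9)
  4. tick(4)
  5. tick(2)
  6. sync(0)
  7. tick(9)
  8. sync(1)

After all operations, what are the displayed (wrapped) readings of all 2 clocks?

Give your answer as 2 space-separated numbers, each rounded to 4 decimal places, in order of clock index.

After op 1 sync(1): ref=0.0000 raw=[0.0000 0.0000]
After op 2 tick(5): ref=5.0000 raw=[6.0000 4.0000]
After op 3 tick(9): ref=14.0000 raw=[16.8000 11.2000]
After op 4 tick(4): ref=18.0000 raw=[21.6000 14.4000]
After op 5 tick(2): ref=20.0000 raw=[24.0000 16.0000]
After op 6 sync(0): ref=20.0000 raw=[20.0000 16.0000]
After op 7 tick(9): ref=29.0000 raw=[30.8000 23.2000]
After op 8 sync(1): ref=29.0000 raw=[30.8000 29.0000]
Wrap final raw readings (mod 100): 30.8000 mod 100 = 30.8000; 29.0000 mod 100 = 29.0000

Answer: 30.8000 29.0000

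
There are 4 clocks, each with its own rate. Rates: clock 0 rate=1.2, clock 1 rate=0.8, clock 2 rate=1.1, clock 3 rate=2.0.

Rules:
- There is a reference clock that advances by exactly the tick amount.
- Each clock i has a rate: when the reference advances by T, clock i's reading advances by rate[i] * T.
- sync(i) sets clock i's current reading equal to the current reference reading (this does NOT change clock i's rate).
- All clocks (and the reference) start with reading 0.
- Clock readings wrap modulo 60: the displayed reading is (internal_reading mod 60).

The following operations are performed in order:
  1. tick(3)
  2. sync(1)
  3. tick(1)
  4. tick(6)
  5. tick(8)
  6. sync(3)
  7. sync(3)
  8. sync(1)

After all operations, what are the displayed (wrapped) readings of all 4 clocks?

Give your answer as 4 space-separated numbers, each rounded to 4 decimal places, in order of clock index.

Answer: 21.6000 18.0000 19.8000 18.0000

Derivation:
After op 1 tick(3): ref=3.0000 raw=[3.6000 2.4000 3.3000 6.0000]
After op 2 sync(1): ref=3.0000 raw=[3.6000 3.0000 3.3000 6.0000]
After op 3 tick(1): ref=4.0000 raw=[4.8000 3.8000 4.4000 8.0000]
After op 4 tick(6): ref=10.0000 raw=[12.0000 8.6000 11.0000 20.0000]
After op 5 tick(8): ref=18.0000 raw=[21.6000 15.0000 19.8000 36.0000]
After op 6 sync(3): ref=18.0000 raw=[21.6000 15.0000 19.8000 18.0000]
After op 7 sync(3): ref=18.0000 raw=[21.6000 15.0000 19.8000 18.0000]
After op 8 sync(1): ref=18.0000 raw=[21.6000 18.0000 19.8000 18.0000]
Wrap final raw readings (mod 60): 21.6000 mod 60 = 21.6000; 18.0000 mod 60 = 18.0000; 19.8000 mod 60 = 19.8000; 18.0000 mod 60 = 18.0000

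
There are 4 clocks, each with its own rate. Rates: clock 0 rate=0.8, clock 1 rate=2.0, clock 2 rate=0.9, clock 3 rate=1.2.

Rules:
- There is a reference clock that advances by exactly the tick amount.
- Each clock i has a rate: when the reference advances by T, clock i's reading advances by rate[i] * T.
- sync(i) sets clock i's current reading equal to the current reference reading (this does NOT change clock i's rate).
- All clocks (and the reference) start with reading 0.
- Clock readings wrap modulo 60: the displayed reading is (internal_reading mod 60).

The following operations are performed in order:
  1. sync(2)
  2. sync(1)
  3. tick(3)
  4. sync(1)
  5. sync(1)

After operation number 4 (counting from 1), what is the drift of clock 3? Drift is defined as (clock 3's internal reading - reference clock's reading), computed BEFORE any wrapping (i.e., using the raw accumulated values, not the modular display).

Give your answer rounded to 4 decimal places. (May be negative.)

After op 1 sync(2): ref=0.0000 raw=[0.0000 0.0000 0.0000 0.0000]
After op 2 sync(1): ref=0.0000 raw=[0.0000 0.0000 0.0000 0.0000]
After op 3 tick(3): ref=3.0000 raw=[2.4000 6.0000 2.7000 3.6000]
After op 4 sync(1): ref=3.0000 raw=[2.4000 3.0000 2.7000 3.6000]
Drift of clock 3 after op 4: 3.6000 - 3.0000 = 0.6000

Answer: 0.6000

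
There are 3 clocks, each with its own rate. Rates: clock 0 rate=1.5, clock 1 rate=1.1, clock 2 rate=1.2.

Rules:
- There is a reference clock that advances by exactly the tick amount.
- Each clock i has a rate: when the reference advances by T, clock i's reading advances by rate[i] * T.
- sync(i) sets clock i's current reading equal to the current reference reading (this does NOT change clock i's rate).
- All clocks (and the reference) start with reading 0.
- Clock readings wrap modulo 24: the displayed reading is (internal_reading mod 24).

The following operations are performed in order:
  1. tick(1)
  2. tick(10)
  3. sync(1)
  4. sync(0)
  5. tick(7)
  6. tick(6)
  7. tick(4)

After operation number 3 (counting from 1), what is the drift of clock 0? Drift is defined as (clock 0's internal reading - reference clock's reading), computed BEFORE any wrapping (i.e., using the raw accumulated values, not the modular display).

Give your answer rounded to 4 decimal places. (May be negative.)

Answer: 5.5000

Derivation:
After op 1 tick(1): ref=1.0000 raw=[1.5000 1.1000 1.2000]
After op 2 tick(10): ref=11.0000 raw=[16.5000 12.1000 13.2000]
After op 3 sync(1): ref=11.0000 raw=[16.5000 11.0000 13.2000]
Drift of clock 0 after op 3: 16.5000 - 11.0000 = 5.5000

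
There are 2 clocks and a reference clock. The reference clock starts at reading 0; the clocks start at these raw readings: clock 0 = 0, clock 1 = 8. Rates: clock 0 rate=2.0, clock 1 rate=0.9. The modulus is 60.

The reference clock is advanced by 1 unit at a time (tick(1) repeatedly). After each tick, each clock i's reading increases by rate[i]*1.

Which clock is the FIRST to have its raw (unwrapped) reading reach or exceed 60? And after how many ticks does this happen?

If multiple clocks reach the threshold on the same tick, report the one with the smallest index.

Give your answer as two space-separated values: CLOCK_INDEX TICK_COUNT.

clock 0: start=0, rate=2.0, needs 60-0 = 60; ticks = ceil(60/2.0) = ceil(30.0000) = 30; reading at tick 30 = 0 + 2.0*30 = 60.0000
clock 1: start=8, rate=0.9, needs 60-8 = 52; ticks = ceil(52/0.9) = ceil(57.7778) = 58; reading at tick 58 = 8 + 0.9*58 = 60.2000
Minimum tick count = 30; winners = [0]; smallest index = 0

Answer: 0 30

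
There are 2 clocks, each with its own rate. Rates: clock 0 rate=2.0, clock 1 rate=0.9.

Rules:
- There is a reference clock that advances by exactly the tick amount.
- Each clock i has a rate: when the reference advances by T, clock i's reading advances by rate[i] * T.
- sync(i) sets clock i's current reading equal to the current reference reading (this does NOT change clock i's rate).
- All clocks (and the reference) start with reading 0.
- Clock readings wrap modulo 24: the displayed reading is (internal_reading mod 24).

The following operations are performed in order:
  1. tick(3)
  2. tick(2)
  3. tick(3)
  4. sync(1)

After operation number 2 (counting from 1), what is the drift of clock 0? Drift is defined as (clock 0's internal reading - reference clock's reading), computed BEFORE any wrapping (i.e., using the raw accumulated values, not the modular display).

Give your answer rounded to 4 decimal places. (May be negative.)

After op 1 tick(3): ref=3.0000 raw=[6.0000 2.7000]
After op 2 tick(2): ref=5.0000 raw=[10.0000 4.5000]
Drift of clock 0 after op 2: 10.0000 - 5.0000 = 5.0000

Answer: 5.0000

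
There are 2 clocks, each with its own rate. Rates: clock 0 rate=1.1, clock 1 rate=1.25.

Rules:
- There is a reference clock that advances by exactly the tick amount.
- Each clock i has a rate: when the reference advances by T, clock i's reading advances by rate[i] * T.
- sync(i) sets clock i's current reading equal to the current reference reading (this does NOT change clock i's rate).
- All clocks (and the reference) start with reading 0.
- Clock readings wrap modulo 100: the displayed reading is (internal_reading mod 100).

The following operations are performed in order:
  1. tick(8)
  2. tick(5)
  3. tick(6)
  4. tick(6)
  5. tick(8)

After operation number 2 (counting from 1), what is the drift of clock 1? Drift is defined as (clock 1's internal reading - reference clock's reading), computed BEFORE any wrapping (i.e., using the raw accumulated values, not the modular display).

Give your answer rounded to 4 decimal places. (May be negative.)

Answer: 3.2500

Derivation:
After op 1 tick(8): ref=8.0000 raw=[8.8000 10.0000]
After op 2 tick(5): ref=13.0000 raw=[14.3000 16.2500]
Drift of clock 1 after op 2: 16.2500 - 13.0000 = 3.2500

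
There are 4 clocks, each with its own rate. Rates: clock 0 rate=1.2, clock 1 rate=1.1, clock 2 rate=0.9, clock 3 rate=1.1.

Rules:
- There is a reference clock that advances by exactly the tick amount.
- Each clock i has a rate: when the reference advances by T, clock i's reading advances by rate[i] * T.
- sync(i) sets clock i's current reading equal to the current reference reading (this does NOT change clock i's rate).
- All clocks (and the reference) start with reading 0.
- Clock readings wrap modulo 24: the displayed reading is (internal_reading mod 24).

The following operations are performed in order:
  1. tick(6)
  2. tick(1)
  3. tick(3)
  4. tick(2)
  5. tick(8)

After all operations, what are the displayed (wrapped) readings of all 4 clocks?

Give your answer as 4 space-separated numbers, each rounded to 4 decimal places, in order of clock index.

Answer: 0.0000 22.0000 18.0000 22.0000

Derivation:
After op 1 tick(6): ref=6.0000 raw=[7.2000 6.6000 5.4000 6.6000]
After op 2 tick(1): ref=7.0000 raw=[8.4000 7.7000 6.3000 7.7000]
After op 3 tick(3): ref=10.0000 raw=[12.0000 11.0000 9.0000 11.0000]
After op 4 tick(2): ref=12.0000 raw=[14.4000 13.2000 10.8000 13.2000]
After op 5 tick(8): ref=20.0000 raw=[24.0000 22.0000 18.0000 22.0000]
Wrap final raw readings (mod 24): 24.0000 mod 24 = 0.0000; 22.0000 mod 24 = 22.0000; 18.0000 mod 24 = 18.0000; 22.0000 mod 24 = 22.0000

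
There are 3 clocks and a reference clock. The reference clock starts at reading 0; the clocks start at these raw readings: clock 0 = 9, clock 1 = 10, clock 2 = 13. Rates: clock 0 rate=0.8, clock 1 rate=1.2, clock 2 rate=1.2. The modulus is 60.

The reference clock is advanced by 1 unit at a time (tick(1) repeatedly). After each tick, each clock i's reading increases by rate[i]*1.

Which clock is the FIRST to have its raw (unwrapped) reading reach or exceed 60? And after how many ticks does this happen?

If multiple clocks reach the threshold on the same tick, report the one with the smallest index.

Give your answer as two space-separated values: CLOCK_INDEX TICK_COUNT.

clock 0: start=9, rate=0.8, needs 60-9 = 51; ticks = ceil(51/0.8) = ceil(63.7500) = 64; reading at tick 64 = 9 + 0.8*64 = 60.2000
clock 1: start=10, rate=1.2, needs 60-10 = 50; ticks = ceil(50/1.2) = ceil(41.6667) = 42; reading at tick 42 = 10 + 1.2*42 = 60.4000
clock 2: start=13, rate=1.2, needs 60-13 = 47; ticks = ceil(47/1.2) = ceil(39.1667) = 40; reading at tick 40 = 13 + 1.2*40 = 61.0000
Minimum tick count = 40; winners = [2]; smallest index = 2

Answer: 2 40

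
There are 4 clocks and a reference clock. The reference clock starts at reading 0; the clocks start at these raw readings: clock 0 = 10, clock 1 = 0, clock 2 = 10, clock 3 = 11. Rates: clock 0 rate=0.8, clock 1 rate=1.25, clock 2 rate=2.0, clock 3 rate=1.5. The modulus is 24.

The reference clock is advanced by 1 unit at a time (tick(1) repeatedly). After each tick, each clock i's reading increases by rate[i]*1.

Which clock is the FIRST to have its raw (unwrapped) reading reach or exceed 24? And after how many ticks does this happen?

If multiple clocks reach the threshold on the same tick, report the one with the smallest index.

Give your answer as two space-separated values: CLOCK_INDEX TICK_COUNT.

Answer: 2 7

Derivation:
clock 0: start=10, rate=0.8, needs 24-10 = 14; ticks = ceil(14/0.8) = ceil(17.5000) = 18; reading at tick 18 = 10 + 0.8*18 = 24.4000
clock 1: start=0, rate=1.25, needs 24-0 = 24; ticks = ceil(24/1.25) = ceil(19.2000) = 20; reading at tick 20 = 0 + 1.25*20 = 25.0000
clock 2: start=10, rate=2.0, needs 24-10 = 14; ticks = ceil(14/2.0) = ceil(7.0000) = 7; reading at tick 7 = 10 + 2.0*7 = 24.0000
clock 3: start=11, rate=1.5, needs 24-11 = 13; ticks = ceil(13/1.5) = ceil(8.6667) = 9; reading at tick 9 = 11 + 1.5*9 = 24.5000
Minimum tick count = 7; winners = [2]; smallest index = 2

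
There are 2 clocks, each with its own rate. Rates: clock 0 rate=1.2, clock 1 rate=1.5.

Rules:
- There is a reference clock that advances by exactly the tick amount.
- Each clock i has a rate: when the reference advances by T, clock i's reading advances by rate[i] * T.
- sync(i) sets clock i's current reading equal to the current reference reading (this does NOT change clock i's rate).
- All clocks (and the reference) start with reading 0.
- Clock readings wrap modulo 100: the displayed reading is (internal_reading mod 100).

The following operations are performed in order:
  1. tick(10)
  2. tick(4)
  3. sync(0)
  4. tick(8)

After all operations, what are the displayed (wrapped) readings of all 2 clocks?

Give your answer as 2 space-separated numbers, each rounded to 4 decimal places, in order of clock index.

After op 1 tick(10): ref=10.0000 raw=[12.0000 15.0000]
After op 2 tick(4): ref=14.0000 raw=[16.8000 21.0000]
After op 3 sync(0): ref=14.0000 raw=[14.0000 21.0000]
After op 4 tick(8): ref=22.0000 raw=[23.6000 33.0000]
Wrap final raw readings (mod 100): 23.6000 mod 100 = 23.6000; 33.0000 mod 100 = 33.0000

Answer: 23.6000 33.0000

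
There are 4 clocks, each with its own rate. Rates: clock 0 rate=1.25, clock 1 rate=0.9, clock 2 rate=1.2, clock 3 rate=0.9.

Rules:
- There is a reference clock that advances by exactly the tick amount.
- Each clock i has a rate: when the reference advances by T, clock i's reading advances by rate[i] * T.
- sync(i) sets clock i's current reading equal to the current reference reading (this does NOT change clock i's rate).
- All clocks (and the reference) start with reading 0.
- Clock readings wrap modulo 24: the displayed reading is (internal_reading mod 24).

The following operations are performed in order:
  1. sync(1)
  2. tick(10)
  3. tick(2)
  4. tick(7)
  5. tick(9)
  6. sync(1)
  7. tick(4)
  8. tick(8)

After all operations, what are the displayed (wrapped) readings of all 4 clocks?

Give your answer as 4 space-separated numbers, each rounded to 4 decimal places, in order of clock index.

Answer: 2.0000 14.8000 0.0000 12.0000

Derivation:
After op 1 sync(1): ref=0.0000 raw=[0.0000 0.0000 0.0000 0.0000]
After op 2 tick(10): ref=10.0000 raw=[12.5000 9.0000 12.0000 9.0000]
After op 3 tick(2): ref=12.0000 raw=[15.0000 10.8000 14.4000 10.8000]
After op 4 tick(7): ref=19.0000 raw=[23.7500 17.1000 22.8000 17.1000]
After op 5 tick(9): ref=28.0000 raw=[35.0000 25.2000 33.6000 25.2000]
After op 6 sync(1): ref=28.0000 raw=[35.0000 28.0000 33.6000 25.2000]
After op 7 tick(4): ref=32.0000 raw=[40.0000 31.6000 38.4000 28.8000]
After op 8 tick(8): ref=40.0000 raw=[50.0000 38.8000 48.0000 36.0000]
Wrap final raw readings (mod 24): 50.0000 mod 24 = 2.0000; 38.8000 mod 24 = 14.8000; 48.0000 mod 24 = 0.0000; 36.0000 mod 24 = 12.0000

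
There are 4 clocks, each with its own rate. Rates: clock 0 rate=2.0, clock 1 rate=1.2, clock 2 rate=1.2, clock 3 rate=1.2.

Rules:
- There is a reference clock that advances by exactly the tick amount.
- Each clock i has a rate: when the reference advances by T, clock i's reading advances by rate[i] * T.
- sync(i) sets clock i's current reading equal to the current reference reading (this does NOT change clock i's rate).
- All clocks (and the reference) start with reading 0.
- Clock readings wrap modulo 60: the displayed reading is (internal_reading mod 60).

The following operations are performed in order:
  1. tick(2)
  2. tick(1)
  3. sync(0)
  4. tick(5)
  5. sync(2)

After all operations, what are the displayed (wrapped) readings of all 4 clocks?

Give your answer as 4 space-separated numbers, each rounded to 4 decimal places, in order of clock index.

Answer: 13.0000 9.6000 8.0000 9.6000

Derivation:
After op 1 tick(2): ref=2.0000 raw=[4.0000 2.4000 2.4000 2.4000]
After op 2 tick(1): ref=3.0000 raw=[6.0000 3.6000 3.6000 3.6000]
After op 3 sync(0): ref=3.0000 raw=[3.0000 3.6000 3.6000 3.6000]
After op 4 tick(5): ref=8.0000 raw=[13.0000 9.6000 9.6000 9.6000]
After op 5 sync(2): ref=8.0000 raw=[13.0000 9.6000 8.0000 9.6000]
Wrap final raw readings (mod 60): 13.0000 mod 60 = 13.0000; 9.6000 mod 60 = 9.6000; 8.0000 mod 60 = 8.0000; 9.6000 mod 60 = 9.6000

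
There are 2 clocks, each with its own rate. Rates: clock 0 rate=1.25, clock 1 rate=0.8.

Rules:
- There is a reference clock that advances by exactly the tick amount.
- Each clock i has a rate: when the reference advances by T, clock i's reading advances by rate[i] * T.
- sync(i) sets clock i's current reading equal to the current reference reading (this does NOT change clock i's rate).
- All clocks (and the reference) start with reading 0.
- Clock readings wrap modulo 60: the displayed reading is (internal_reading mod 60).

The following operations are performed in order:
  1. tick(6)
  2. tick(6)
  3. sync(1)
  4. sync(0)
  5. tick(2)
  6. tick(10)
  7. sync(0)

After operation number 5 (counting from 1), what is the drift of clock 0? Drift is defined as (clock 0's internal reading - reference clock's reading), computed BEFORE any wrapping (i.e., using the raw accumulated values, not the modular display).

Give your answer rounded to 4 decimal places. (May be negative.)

After op 1 tick(6): ref=6.0000 raw=[7.5000 4.8000]
After op 2 tick(6): ref=12.0000 raw=[15.0000 9.6000]
After op 3 sync(1): ref=12.0000 raw=[15.0000 12.0000]
After op 4 sync(0): ref=12.0000 raw=[12.0000 12.0000]
After op 5 tick(2): ref=14.0000 raw=[14.5000 13.6000]
Drift of clock 0 after op 5: 14.5000 - 14.0000 = 0.5000

Answer: 0.5000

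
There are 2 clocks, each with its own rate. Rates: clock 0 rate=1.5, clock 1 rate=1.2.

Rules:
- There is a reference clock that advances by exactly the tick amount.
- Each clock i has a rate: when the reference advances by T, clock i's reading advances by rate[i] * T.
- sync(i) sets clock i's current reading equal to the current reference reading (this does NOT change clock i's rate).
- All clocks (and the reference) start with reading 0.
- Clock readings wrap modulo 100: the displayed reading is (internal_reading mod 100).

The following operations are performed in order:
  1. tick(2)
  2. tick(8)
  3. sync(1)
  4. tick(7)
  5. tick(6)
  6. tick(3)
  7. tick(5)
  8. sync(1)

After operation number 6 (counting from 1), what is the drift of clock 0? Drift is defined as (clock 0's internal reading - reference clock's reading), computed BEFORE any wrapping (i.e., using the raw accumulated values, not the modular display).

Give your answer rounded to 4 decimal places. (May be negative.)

Answer: 13.0000

Derivation:
After op 1 tick(2): ref=2.0000 raw=[3.0000 2.4000]
After op 2 tick(8): ref=10.0000 raw=[15.0000 12.0000]
After op 3 sync(1): ref=10.0000 raw=[15.0000 10.0000]
After op 4 tick(7): ref=17.0000 raw=[25.5000 18.4000]
After op 5 tick(6): ref=23.0000 raw=[34.5000 25.6000]
After op 6 tick(3): ref=26.0000 raw=[39.0000 29.2000]
Drift of clock 0 after op 6: 39.0000 - 26.0000 = 13.0000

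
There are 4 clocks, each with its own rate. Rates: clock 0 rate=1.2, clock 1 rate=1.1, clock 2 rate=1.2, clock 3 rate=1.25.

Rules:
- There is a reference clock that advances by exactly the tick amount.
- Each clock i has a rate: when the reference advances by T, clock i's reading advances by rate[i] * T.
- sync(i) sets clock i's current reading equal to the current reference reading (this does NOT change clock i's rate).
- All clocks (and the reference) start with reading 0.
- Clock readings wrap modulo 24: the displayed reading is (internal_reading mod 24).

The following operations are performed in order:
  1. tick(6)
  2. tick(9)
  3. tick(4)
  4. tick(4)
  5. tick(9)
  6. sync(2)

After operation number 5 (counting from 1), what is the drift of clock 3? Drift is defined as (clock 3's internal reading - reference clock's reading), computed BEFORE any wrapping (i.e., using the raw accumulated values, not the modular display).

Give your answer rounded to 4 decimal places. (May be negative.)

After op 1 tick(6): ref=6.0000 raw=[7.2000 6.6000 7.2000 7.5000]
After op 2 tick(9): ref=15.0000 raw=[18.0000 16.5000 18.0000 18.7500]
After op 3 tick(4): ref=19.0000 raw=[22.8000 20.9000 22.8000 23.7500]
After op 4 tick(4): ref=23.0000 raw=[27.6000 25.3000 27.6000 28.7500]
After op 5 tick(9): ref=32.0000 raw=[38.4000 35.2000 38.4000 40.0000]
Drift of clock 3 after op 5: 40.0000 - 32.0000 = 8.0000

Answer: 8.0000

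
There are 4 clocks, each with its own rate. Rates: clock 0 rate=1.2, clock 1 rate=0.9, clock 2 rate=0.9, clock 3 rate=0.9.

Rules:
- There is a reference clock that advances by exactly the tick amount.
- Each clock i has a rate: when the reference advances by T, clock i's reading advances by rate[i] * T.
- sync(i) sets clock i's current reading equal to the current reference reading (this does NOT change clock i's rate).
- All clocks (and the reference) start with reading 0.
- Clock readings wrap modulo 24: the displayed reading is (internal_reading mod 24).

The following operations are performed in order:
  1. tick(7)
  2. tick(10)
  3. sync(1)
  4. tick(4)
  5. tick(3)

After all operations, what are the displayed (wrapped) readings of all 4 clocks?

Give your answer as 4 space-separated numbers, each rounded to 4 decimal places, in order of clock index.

Answer: 4.8000 23.3000 21.6000 21.6000

Derivation:
After op 1 tick(7): ref=7.0000 raw=[8.4000 6.3000 6.3000 6.3000]
After op 2 tick(10): ref=17.0000 raw=[20.4000 15.3000 15.3000 15.3000]
After op 3 sync(1): ref=17.0000 raw=[20.4000 17.0000 15.3000 15.3000]
After op 4 tick(4): ref=21.0000 raw=[25.2000 20.6000 18.9000 18.9000]
After op 5 tick(3): ref=24.0000 raw=[28.8000 23.3000 21.6000 21.6000]
Wrap final raw readings (mod 24): 28.8000 mod 24 = 4.8000; 23.3000 mod 24 = 23.3000; 21.6000 mod 24 = 21.6000; 21.6000 mod 24 = 21.6000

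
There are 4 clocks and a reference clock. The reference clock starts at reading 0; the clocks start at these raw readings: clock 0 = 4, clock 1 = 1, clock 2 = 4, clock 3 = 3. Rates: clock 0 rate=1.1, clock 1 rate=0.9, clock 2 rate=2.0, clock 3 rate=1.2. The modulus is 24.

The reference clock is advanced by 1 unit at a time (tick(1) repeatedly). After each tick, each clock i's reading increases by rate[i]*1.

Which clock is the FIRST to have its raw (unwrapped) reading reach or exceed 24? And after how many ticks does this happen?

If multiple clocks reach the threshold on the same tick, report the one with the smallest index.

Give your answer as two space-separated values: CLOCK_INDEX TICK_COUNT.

clock 0: start=4, rate=1.1, needs 24-4 = 20; ticks = ceil(20/1.1) = ceil(18.1818) = 19; reading at tick 19 = 4 + 1.1*19 = 24.9000
clock 1: start=1, rate=0.9, needs 24-1 = 23; ticks = ceil(23/0.9) = ceil(25.5556) = 26; reading at tick 26 = 1 + 0.9*26 = 24.4000
clock 2: start=4, rate=2.0, needs 24-4 = 20; ticks = ceil(20/2.0) = ceil(10.0000) = 10; reading at tick 10 = 4 + 2.0*10 = 24.0000
clock 3: start=3, rate=1.2, needs 24-3 = 21; ticks = ceil(21/1.2) = ceil(17.5000) = 18; reading at tick 18 = 3 + 1.2*18 = 24.6000
Minimum tick count = 10; winners = [2]; smallest index = 2

Answer: 2 10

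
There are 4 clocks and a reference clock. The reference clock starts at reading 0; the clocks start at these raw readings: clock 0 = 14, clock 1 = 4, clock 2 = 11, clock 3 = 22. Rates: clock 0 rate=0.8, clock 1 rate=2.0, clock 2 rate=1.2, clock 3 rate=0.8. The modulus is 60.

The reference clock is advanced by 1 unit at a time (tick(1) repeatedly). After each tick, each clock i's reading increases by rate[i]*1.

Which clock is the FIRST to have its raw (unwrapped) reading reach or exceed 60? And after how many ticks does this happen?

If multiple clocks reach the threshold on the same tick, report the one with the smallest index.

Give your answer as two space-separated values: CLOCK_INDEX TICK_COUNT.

clock 0: start=14, rate=0.8, needs 60-14 = 46; ticks = ceil(46/0.8) = ceil(57.5000) = 58; reading at tick 58 = 14 + 0.8*58 = 60.4000
clock 1: start=4, rate=2.0, needs 60-4 = 56; ticks = ceil(56/2.0) = ceil(28.0000) = 28; reading at tick 28 = 4 + 2.0*28 = 60.0000
clock 2: start=11, rate=1.2, needs 60-11 = 49; ticks = ceil(49/1.2) = ceil(40.8333) = 41; reading at tick 41 = 11 + 1.2*41 = 60.2000
clock 3: start=22, rate=0.8, needs 60-22 = 38; ticks = ceil(38/0.8) = ceil(47.5000) = 48; reading at tick 48 = 22 + 0.8*48 = 60.4000
Minimum tick count = 28; winners = [1]; smallest index = 1

Answer: 1 28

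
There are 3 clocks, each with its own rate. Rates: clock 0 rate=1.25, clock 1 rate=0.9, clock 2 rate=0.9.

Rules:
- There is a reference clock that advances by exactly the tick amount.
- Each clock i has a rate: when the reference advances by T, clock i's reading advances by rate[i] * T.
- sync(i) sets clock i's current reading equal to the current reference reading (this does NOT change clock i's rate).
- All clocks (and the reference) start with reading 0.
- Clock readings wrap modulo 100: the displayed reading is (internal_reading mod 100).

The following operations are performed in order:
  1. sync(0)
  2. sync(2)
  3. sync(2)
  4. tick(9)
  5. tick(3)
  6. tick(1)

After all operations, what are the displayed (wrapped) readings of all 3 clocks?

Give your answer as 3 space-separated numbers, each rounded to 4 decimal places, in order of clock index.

After op 1 sync(0): ref=0.0000 raw=[0.0000 0.0000 0.0000]
After op 2 sync(2): ref=0.0000 raw=[0.0000 0.0000 0.0000]
After op 3 sync(2): ref=0.0000 raw=[0.0000 0.0000 0.0000]
After op 4 tick(9): ref=9.0000 raw=[11.2500 8.1000 8.1000]
After op 5 tick(3): ref=12.0000 raw=[15.0000 10.8000 10.8000]
After op 6 tick(1): ref=13.0000 raw=[16.2500 11.7000 11.7000]
Wrap final raw readings (mod 100): 16.2500 mod 100 = 16.2500; 11.7000 mod 100 = 11.7000; 11.7000 mod 100 = 11.7000

Answer: 16.2500 11.7000 11.7000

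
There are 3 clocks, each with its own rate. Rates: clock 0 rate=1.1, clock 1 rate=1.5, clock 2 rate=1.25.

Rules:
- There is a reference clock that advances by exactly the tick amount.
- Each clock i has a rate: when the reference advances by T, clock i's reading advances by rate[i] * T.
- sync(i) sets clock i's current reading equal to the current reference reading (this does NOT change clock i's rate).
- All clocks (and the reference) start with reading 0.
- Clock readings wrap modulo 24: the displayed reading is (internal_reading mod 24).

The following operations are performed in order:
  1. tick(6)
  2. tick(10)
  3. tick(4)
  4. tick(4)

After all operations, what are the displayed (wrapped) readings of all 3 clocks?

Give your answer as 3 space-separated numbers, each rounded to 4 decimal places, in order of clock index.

Answer: 2.4000 12.0000 6.0000

Derivation:
After op 1 tick(6): ref=6.0000 raw=[6.6000 9.0000 7.5000]
After op 2 tick(10): ref=16.0000 raw=[17.6000 24.0000 20.0000]
After op 3 tick(4): ref=20.0000 raw=[22.0000 30.0000 25.0000]
After op 4 tick(4): ref=24.0000 raw=[26.4000 36.0000 30.0000]
Wrap final raw readings (mod 24): 26.4000 mod 24 = 2.4000; 36.0000 mod 24 = 12.0000; 30.0000 mod 24 = 6.0000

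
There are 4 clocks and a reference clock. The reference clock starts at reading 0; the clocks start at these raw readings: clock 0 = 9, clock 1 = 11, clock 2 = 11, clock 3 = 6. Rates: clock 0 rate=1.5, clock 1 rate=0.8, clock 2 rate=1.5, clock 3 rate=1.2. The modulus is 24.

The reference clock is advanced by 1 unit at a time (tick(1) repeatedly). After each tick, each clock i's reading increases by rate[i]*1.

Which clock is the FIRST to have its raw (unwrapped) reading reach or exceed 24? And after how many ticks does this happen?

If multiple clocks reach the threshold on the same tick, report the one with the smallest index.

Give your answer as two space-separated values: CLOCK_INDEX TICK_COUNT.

Answer: 2 9

Derivation:
clock 0: start=9, rate=1.5, needs 24-9 = 15; ticks = ceil(15/1.5) = ceil(10.0000) = 10; reading at tick 10 = 9 + 1.5*10 = 24.0000
clock 1: start=11, rate=0.8, needs 24-11 = 13; ticks = ceil(13/0.8) = ceil(16.2500) = 17; reading at tick 17 = 11 + 0.8*17 = 24.6000
clock 2: start=11, rate=1.5, needs 24-11 = 13; ticks = ceil(13/1.5) = ceil(8.6667) = 9; reading at tick 9 = 11 + 1.5*9 = 24.5000
clock 3: start=6, rate=1.2, needs 24-6 = 18; ticks = ceil(18/1.2) = ceil(15.0000) = 15; reading at tick 15 = 6 + 1.2*15 = 24.0000
Minimum tick count = 9; winners = [2]; smallest index = 2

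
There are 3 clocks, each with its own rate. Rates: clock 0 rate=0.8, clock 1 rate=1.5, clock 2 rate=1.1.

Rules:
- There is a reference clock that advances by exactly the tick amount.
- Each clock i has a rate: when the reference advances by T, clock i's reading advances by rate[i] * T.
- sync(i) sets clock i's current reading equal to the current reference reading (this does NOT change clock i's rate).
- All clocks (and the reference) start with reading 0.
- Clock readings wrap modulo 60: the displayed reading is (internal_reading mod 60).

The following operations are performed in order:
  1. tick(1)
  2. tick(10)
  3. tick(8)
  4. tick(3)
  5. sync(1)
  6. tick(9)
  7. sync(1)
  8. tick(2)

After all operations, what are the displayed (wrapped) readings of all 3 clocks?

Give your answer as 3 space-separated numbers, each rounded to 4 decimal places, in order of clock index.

After op 1 tick(1): ref=1.0000 raw=[0.8000 1.5000 1.1000]
After op 2 tick(10): ref=11.0000 raw=[8.8000 16.5000 12.1000]
After op 3 tick(8): ref=19.0000 raw=[15.2000 28.5000 20.9000]
After op 4 tick(3): ref=22.0000 raw=[17.6000 33.0000 24.2000]
After op 5 sync(1): ref=22.0000 raw=[17.6000 22.0000 24.2000]
After op 6 tick(9): ref=31.0000 raw=[24.8000 35.5000 34.1000]
After op 7 sync(1): ref=31.0000 raw=[24.8000 31.0000 34.1000]
After op 8 tick(2): ref=33.0000 raw=[26.4000 34.0000 36.3000]
Wrap final raw readings (mod 60): 26.4000 mod 60 = 26.4000; 34.0000 mod 60 = 34.0000; 36.3000 mod 60 = 36.3000

Answer: 26.4000 34.0000 36.3000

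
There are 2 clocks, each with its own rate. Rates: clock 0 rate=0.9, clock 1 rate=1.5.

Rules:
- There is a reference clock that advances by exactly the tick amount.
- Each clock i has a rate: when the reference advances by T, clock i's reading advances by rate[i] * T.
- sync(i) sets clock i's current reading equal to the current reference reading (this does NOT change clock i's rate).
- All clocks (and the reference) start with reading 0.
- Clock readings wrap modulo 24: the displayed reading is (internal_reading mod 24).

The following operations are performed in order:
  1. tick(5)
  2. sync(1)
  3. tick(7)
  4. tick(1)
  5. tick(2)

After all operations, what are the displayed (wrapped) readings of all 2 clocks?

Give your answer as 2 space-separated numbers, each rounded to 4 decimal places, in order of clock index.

Answer: 13.5000 20.0000

Derivation:
After op 1 tick(5): ref=5.0000 raw=[4.5000 7.5000]
After op 2 sync(1): ref=5.0000 raw=[4.5000 5.0000]
After op 3 tick(7): ref=12.0000 raw=[10.8000 15.5000]
After op 4 tick(1): ref=13.0000 raw=[11.7000 17.0000]
After op 5 tick(2): ref=15.0000 raw=[13.5000 20.0000]
Wrap final raw readings (mod 24): 13.5000 mod 24 = 13.5000; 20.0000 mod 24 = 20.0000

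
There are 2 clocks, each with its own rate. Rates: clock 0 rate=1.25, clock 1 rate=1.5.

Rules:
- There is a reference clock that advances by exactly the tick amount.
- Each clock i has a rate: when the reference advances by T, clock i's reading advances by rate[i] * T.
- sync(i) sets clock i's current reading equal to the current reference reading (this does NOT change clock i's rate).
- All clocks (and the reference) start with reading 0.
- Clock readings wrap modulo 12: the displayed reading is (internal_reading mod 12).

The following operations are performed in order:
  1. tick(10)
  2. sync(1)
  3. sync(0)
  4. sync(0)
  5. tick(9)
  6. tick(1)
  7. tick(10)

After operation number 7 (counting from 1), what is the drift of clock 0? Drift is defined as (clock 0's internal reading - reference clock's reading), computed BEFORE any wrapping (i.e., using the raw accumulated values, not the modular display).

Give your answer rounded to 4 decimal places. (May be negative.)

After op 1 tick(10): ref=10.0000 raw=[12.5000 15.0000]
After op 2 sync(1): ref=10.0000 raw=[12.5000 10.0000]
After op 3 sync(0): ref=10.0000 raw=[10.0000 10.0000]
After op 4 sync(0): ref=10.0000 raw=[10.0000 10.0000]
After op 5 tick(9): ref=19.0000 raw=[21.2500 23.5000]
After op 6 tick(1): ref=20.0000 raw=[22.5000 25.0000]
After op 7 tick(10): ref=30.0000 raw=[35.0000 40.0000]
Drift of clock 0 after op 7: 35.0000 - 30.0000 = 5.0000

Answer: 5.0000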